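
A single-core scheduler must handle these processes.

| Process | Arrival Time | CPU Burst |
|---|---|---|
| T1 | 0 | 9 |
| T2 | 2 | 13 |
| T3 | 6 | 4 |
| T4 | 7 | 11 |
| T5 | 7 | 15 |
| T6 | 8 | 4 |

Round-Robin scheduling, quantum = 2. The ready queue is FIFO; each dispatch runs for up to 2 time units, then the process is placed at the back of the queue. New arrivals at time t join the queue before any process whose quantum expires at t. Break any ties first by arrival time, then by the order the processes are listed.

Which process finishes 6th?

T5

Schedule: | T1 0-2 | T2 2-4 | T1 4-6 | T2 6-8 | T3 8-10 | T1 10-12 | T4 12-14 | T5 14-16 | T6 16-18 | T2 18-20 | T3 20-22 | T1 22-24 | T4 24-26 | T5 26-28 | T6 28-30 | T2 30-32 | T1 32-33 | T4 33-35 | T5 35-37 | T2 37-39 | T4 39-41 | T5 41-43 | T2 43-45 | T4 45-47 | T5 47-49 | T2 49-50 | T4 50-51 | T5 51-56 |
Completion: T1=33  T2=50  T3=22  T4=51  T5=56  T6=30
Turnaround (C−A): T1=33  T2=48  T3=16  T4=44  T5=49  T6=22
Finish order: T3 → T6 → T1 → T2 → T4 → T5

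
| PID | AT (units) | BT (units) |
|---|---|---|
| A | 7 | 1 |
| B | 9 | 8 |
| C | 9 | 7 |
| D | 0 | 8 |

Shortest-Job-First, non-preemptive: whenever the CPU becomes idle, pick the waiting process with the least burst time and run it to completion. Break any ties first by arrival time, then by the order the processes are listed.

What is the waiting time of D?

Gantt: | D 0-8 | A 8-9 | C 9-16 | B 16-24 |
Completion: A=9  B=24  C=16  D=8
Turnaround (C−A): A=2  B=15  C=7  D=8
Waiting(D) = turnaround − burst = 8 − 8 = 0

0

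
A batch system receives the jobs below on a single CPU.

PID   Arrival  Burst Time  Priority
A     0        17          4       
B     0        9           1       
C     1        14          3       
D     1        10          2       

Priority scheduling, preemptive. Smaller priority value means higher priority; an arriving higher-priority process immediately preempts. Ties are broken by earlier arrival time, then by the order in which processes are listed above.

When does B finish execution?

9

Timeline: | B 0-9 | D 9-19 | C 19-33 | A 33-50 |
Completion: A=50  B=9  C=33  D=19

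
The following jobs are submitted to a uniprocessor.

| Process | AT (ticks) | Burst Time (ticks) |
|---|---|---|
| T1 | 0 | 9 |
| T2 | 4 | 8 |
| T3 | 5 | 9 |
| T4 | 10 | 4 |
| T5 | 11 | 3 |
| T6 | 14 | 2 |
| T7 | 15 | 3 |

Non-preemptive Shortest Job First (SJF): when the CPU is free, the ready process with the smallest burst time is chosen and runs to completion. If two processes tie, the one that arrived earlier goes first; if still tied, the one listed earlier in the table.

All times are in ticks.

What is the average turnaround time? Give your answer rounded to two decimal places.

14.29

Timeline: | T1 0-9 | T2 9-17 | T6 17-19 | T5 19-22 | T7 22-25 | T4 25-29 | T3 29-38 |
Completion: T1=9  T2=17  T3=38  T4=29  T5=22  T6=19  T7=25
Turnaround times: T1=9, T2=13, T3=33, T4=19, T5=11, T6=5, T7=10
Average turnaround = (9+13+33+19+11+5+10) / 7 = 100/7 = 14.29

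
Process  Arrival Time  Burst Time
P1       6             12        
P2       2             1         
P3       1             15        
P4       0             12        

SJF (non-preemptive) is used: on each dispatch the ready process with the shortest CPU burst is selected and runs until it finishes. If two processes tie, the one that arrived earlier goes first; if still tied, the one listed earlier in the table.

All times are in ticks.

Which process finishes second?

P2

Schedule: | P4 0-12 | P2 12-13 | P1 13-25 | P3 25-40 |
Completion: P1=25  P2=13  P3=40  P4=12
Turnaround (C−A): P1=19  P2=11  P3=39  P4=12
Finish order: P4 → P2 → P1 → P3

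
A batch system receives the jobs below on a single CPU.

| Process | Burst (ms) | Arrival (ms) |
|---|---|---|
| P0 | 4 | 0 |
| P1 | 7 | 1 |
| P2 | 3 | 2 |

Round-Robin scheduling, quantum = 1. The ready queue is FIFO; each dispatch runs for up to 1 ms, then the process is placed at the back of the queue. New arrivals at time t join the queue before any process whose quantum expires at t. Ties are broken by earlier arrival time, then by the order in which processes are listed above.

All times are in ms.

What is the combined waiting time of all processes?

Schedule: | P0 0-1 | P1 1-2 | P0 2-3 | P2 3-4 | P1 4-5 | P0 5-6 | P2 6-7 | P1 7-8 | P0 8-9 | P2 9-10 | P1 10-14 |
Completion: P0=9  P1=14  P2=10
Turnaround (C−A): P0=9  P1=13  P2=8
Waiting = turnaround − burst: P0=5, P1=6, P2=5
Total waiting = 5 + 6 + 5 = 16

16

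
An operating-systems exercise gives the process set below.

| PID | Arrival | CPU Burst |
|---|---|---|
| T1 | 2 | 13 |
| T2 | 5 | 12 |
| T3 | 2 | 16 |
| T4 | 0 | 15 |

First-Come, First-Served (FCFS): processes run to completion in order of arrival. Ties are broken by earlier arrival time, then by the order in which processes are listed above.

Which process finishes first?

T4

Schedule: | T4 0-15 | T1 15-28 | T3 28-44 | T2 44-56 |
Completion: T1=28  T2=56  T3=44  T4=15
Turnaround (C−A): T1=26  T2=51  T3=42  T4=15
Finish order: T4 → T1 → T3 → T2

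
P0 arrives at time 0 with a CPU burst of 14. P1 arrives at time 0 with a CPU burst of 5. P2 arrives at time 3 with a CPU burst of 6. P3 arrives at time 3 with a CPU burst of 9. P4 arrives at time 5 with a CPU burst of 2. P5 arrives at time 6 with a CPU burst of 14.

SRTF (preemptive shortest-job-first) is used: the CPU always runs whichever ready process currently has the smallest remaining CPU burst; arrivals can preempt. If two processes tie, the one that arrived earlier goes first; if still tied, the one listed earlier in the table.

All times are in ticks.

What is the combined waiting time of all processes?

66

Schedule: | P1 0-5 | P4 5-7 | P2 7-13 | P3 13-22 | P0 22-36 | P5 36-50 |
Completion: P0=36  P1=5  P2=13  P3=22  P4=7  P5=50
Turnaround (C−A): P0=36  P1=5  P2=10  P3=19  P4=2  P5=44
Waiting = turnaround − burst: P0=22, P1=0, P2=4, P3=10, P4=0, P5=30
Total waiting = 22 + 0 + 4 + 10 + 0 + 30 = 66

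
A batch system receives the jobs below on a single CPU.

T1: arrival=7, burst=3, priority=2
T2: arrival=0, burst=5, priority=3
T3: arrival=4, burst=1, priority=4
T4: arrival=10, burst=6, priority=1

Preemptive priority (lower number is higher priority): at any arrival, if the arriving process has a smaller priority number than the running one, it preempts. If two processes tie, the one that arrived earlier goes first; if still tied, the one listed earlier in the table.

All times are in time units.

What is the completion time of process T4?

Gantt: | T2 0-5 | T3 5-6 | idle 6-7 | T1 7-10 | T4 10-16 |
Completion: T1=10  T2=5  T3=6  T4=16
Turnaround (C−A): T1=3  T2=5  T3=2  T4=6

16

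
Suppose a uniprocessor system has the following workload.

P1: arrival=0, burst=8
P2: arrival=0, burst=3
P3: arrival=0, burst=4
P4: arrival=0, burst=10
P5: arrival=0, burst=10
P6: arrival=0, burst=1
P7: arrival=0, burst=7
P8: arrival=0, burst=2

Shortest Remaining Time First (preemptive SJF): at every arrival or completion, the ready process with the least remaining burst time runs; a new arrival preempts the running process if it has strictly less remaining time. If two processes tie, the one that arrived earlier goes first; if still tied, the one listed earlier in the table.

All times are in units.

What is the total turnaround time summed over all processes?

Timeline: | P6 0-1 | P8 1-3 | P2 3-6 | P3 6-10 | P7 10-17 | P1 17-25 | P4 25-35 | P5 35-45 |
Completion: P1=25  P2=6  P3=10  P4=35  P5=45  P6=1  P7=17  P8=3
Turnaround (C−A): P1=25  P2=6  P3=10  P4=35  P5=45  P6=1  P7=17  P8=3
Turnaround = completion − arrival: P1=25, P2=6, P3=10, P4=35, P5=45, P6=1, P7=17, P8=3
Total turnaround = 25 + 6 + 10 + 35 + 45 + 1 + 17 + 3 = 142

142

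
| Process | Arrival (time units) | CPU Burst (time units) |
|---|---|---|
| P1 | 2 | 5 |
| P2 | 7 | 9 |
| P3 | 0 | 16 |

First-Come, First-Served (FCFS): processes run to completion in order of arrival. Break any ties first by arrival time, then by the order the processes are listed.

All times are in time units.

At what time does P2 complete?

Schedule: | P3 0-16 | P1 16-21 | P2 21-30 |
Completion: P1=21  P2=30  P3=16
Turnaround (C−A): P1=19  P2=23  P3=16

30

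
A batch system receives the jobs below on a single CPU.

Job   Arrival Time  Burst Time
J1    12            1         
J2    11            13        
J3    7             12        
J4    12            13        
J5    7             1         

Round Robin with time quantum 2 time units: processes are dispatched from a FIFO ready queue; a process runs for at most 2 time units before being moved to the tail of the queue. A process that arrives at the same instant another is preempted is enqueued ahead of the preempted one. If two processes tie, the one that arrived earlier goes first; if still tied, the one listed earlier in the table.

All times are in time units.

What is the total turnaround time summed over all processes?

106

Gantt: | idle 0-7 | J3 7-9 | J5 9-10 | J3 10-12 | J2 12-14 | J1 14-15 | J4 15-17 | J3 17-19 | J2 19-21 | J4 21-23 | J3 23-25 | J2 25-27 | J4 27-29 | J3 29-31 | J2 31-33 | J4 33-35 | J3 35-37 | J2 37-39 | J4 39-41 | J2 41-43 | J4 43-45 | J2 45-46 | J4 46-47 |
Completion: J1=15  J2=46  J3=37  J4=47  J5=10
Turnaround (C−A): J1=3  J2=35  J3=30  J4=35  J5=3
Turnaround = completion − arrival: J1=3, J2=35, J3=30, J4=35, J5=3
Total turnaround = 3 + 35 + 30 + 35 + 3 = 106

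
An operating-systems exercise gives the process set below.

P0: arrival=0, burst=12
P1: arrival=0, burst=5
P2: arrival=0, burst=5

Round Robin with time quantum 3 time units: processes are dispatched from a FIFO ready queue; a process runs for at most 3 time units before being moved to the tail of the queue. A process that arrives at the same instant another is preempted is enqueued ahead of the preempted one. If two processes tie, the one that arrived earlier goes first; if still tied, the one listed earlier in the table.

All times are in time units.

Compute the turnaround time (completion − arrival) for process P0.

Timeline: | P0 0-3 | P1 3-6 | P2 6-9 | P0 9-12 | P1 12-14 | P2 14-16 | P0 16-22 |
Completion: P0=22  P1=14  P2=16
Turnaround (C−A): P0=22  P1=14  P2=16
Turnaround(P0) = completion − arrival = 22 − 0 = 22

22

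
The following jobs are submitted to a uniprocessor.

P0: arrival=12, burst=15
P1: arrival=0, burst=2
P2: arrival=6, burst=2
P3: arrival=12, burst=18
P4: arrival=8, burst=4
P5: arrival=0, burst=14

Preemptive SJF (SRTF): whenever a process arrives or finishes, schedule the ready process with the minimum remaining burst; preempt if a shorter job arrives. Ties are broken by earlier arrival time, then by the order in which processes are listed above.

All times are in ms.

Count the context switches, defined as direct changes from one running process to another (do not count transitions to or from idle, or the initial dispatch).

Timeline: | P1 0-2 | P5 2-6 | P2 6-8 | P4 8-12 | P5 12-22 | P0 22-37 | P3 37-55 |
Completion: P0=37  P1=2  P2=8  P3=55  P4=12  P5=22

6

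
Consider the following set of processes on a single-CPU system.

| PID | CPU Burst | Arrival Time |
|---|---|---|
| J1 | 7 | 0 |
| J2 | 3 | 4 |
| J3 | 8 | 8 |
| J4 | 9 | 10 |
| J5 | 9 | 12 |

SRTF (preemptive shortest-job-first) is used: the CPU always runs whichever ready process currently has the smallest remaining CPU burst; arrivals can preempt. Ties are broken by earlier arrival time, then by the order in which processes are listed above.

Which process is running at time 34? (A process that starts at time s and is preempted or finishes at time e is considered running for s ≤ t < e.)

J5

Schedule: | J1 0-7 | J2 7-10 | J3 10-18 | J4 18-27 | J5 27-36 |
Completion: J1=7  J2=10  J3=18  J4=27  J5=36
Turnaround (C−A): J1=7  J2=6  J3=10  J4=17  J5=24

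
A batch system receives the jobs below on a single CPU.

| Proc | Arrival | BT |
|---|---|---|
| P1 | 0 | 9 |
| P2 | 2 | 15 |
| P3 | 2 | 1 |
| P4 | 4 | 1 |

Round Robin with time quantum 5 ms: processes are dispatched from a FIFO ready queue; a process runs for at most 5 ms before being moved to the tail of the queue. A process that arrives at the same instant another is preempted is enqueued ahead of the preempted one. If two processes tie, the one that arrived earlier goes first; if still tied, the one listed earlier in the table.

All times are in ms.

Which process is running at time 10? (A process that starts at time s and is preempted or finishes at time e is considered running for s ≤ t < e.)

Timeline: | P1 0-5 | P2 5-10 | P3 10-11 | P4 11-12 | P1 12-16 | P2 16-26 |
Completion: P1=16  P2=26  P3=11  P4=12
Turnaround (C−A): P1=16  P2=24  P3=9  P4=8

P3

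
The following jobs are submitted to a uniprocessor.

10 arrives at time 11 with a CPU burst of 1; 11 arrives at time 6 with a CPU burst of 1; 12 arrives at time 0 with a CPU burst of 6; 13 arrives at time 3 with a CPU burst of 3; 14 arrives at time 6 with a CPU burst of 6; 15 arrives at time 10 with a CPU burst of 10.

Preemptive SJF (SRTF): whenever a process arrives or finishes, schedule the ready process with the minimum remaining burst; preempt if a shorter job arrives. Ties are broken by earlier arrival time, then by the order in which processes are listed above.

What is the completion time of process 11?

7

Timeline: | 12 0-6 | 11 6-7 | 13 7-10 | 14 10-11 | 10 11-12 | 14 12-17 | 15 17-27 |
Completion: 10=12  11=7  12=6  13=10  14=17  15=27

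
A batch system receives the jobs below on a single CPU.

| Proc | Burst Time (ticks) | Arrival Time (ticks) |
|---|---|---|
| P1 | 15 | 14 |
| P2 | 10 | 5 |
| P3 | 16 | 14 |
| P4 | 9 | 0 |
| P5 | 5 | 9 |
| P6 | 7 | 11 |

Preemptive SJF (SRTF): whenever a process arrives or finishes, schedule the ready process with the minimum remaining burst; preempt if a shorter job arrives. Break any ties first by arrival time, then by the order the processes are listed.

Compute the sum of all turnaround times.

Schedule: | P4 0-9 | P5 9-14 | P6 14-21 | P2 21-31 | P1 31-46 | P3 46-62 |
Completion: P1=46  P2=31  P3=62  P4=9  P5=14  P6=21
Turnaround (C−A): P1=32  P2=26  P3=48  P4=9  P5=5  P6=10
Turnaround = completion − arrival: P1=32, P2=26, P3=48, P4=9, P5=5, P6=10
Total turnaround = 32 + 26 + 48 + 9 + 5 + 10 = 130

130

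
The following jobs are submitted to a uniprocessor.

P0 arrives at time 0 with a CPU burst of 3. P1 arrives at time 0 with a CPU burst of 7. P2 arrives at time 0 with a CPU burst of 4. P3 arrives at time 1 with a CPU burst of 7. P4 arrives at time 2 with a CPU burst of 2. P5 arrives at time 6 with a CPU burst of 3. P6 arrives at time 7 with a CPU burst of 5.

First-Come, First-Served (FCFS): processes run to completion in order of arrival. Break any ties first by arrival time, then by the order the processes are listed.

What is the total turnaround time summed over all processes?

Schedule: | P0 0-3 | P1 3-10 | P2 10-14 | P3 14-21 | P4 21-23 | P5 23-26 | P6 26-31 |
Completion: P0=3  P1=10  P2=14  P3=21  P4=23  P5=26  P6=31
Turnaround (C−A): P0=3  P1=10  P2=14  P3=20  P4=21  P5=20  P6=24
Turnaround = completion − arrival: P0=3, P1=10, P2=14, P3=20, P4=21, P5=20, P6=24
Total turnaround = 3 + 10 + 14 + 20 + 21 + 20 + 24 = 112

112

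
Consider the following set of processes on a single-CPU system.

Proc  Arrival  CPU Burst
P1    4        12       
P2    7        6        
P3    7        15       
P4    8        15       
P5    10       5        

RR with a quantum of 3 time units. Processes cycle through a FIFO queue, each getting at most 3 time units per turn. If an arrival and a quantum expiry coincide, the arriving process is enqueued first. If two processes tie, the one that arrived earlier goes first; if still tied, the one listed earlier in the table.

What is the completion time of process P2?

25

Timeline: | idle 0-4 | P1 4-7 | P2 7-10 | P3 10-13 | P1 13-16 | P4 16-19 | P5 19-22 | P2 22-25 | P3 25-28 | P1 28-31 | P4 31-34 | P5 34-36 | P3 36-39 | P1 39-42 | P4 42-45 | P3 45-48 | P4 48-51 | P3 51-54 | P4 54-57 |
Completion: P1=42  P2=25  P3=54  P4=57  P5=36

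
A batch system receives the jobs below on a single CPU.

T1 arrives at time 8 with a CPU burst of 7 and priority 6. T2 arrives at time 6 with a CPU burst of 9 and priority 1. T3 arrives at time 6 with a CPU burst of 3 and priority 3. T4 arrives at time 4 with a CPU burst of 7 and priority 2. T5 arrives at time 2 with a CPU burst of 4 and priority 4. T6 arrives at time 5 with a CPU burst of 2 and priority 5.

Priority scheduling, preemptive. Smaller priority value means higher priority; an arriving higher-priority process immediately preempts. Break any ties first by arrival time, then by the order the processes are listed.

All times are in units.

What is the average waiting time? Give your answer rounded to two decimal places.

13.50

Schedule: | idle 0-2 | T5 2-4 | T4 4-6 | T2 6-15 | T4 15-20 | T3 20-23 | T5 23-25 | T6 25-27 | T1 27-34 |
Completion: T1=34  T2=15  T3=23  T4=20  T5=25  T6=27
Turnaround (C−A): T1=26  T2=9  T3=17  T4=16  T5=23  T6=22
Waiting times: T1=19, T2=0, T3=14, T4=9, T5=19, T6=20
Average waiting = (19+0+14+9+19+20) / 6 = 81/6 = 13.50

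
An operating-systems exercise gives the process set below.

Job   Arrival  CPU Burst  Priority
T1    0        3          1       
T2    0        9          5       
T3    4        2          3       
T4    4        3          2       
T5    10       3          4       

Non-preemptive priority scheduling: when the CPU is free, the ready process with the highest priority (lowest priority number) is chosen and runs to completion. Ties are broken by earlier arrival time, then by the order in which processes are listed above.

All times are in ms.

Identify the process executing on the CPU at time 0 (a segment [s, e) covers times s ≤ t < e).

Schedule: | T1 0-3 | T2 3-12 | T4 12-15 | T3 15-17 | T5 17-20 |
Completion: T1=3  T2=12  T3=17  T4=15  T5=20
Turnaround (C−A): T1=3  T2=12  T3=13  T4=11  T5=10

T1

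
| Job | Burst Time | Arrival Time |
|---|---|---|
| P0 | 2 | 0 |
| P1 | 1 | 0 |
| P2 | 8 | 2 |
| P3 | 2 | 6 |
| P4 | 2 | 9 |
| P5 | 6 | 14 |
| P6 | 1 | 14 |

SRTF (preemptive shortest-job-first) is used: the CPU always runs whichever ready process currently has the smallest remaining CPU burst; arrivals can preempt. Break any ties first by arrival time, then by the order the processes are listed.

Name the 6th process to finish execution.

Timeline: | P1 0-1 | P0 1-3 | P2 3-6 | P3 6-8 | P2 8-9 | P4 9-11 | P2 11-15 | P6 15-16 | P5 16-22 |
Completion: P0=3  P1=1  P2=15  P3=8  P4=11  P5=22  P6=16
Turnaround (C−A): P0=3  P1=1  P2=13  P3=2  P4=2  P5=8  P6=2
Finish order: P1 → P0 → P3 → P4 → P2 → P6 → P5

P6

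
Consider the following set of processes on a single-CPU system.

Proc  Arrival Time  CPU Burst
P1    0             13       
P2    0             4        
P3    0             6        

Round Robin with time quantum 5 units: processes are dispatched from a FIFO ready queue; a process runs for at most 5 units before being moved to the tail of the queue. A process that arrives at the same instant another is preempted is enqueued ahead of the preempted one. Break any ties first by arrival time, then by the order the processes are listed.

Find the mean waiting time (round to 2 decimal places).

9.67

Schedule: | P1 0-5 | P2 5-9 | P3 9-14 | P1 14-19 | P3 19-20 | P1 20-23 |
Completion: P1=23  P2=9  P3=20
Waiting times: P1=10, P2=5, P3=14
Average waiting = (10+5+14) / 3 = 29/3 = 9.67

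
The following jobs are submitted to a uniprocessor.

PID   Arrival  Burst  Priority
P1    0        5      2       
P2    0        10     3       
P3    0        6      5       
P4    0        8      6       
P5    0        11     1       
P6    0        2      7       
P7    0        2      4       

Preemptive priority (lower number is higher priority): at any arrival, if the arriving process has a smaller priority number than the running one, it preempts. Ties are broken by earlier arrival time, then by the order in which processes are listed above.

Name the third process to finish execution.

Gantt: | P5 0-11 | P1 11-16 | P2 16-26 | P7 26-28 | P3 28-34 | P4 34-42 | P6 42-44 |
Completion: P1=16  P2=26  P3=34  P4=42  P5=11  P6=44  P7=28
Finish order: P5 → P1 → P2 → P7 → P3 → P4 → P6

P2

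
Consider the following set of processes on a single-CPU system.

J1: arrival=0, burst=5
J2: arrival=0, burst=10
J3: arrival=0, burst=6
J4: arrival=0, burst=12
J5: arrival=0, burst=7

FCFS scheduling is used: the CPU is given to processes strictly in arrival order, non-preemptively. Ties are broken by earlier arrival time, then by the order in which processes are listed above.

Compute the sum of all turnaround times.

Schedule: | J1 0-5 | J2 5-15 | J3 15-21 | J4 21-33 | J5 33-40 |
Completion: J1=5  J2=15  J3=21  J4=33  J5=40
Turnaround = completion − arrival: J1=5, J2=15, J3=21, J4=33, J5=40
Total turnaround = 5 + 15 + 21 + 33 + 40 = 114

114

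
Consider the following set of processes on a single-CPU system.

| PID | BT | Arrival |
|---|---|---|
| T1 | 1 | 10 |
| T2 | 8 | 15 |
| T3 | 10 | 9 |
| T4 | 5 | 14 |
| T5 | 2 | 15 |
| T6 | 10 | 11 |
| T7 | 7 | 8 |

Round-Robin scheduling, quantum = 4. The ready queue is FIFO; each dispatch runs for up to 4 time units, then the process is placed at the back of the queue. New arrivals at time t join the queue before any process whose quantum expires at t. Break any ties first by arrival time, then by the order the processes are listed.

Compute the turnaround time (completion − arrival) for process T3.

40

Timeline: | idle 0-8 | T7 8-12 | T3 12-16 | T1 16-17 | T6 17-21 | T7 21-24 | T4 24-28 | T2 28-32 | T5 32-34 | T3 34-38 | T6 38-42 | T4 42-43 | T2 43-47 | T3 47-49 | T6 49-51 |
Completion: T1=17  T2=47  T3=49  T4=43  T5=34  T6=51  T7=24
Turnaround (C−A): T1=7  T2=32  T3=40  T4=29  T5=19  T6=40  T7=16
Turnaround(T3) = completion − arrival = 49 − 9 = 40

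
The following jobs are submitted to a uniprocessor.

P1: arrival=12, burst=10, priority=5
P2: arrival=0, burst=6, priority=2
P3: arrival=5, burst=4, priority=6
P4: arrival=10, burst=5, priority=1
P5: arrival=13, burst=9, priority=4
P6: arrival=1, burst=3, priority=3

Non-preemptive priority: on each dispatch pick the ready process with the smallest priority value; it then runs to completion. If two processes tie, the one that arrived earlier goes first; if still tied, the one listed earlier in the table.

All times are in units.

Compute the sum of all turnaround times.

Schedule: | P2 0-6 | P6 6-9 | P3 9-13 | P4 13-18 | P5 18-27 | P1 27-37 |
Completion: P1=37  P2=6  P3=13  P4=18  P5=27  P6=9
Turnaround = completion − arrival: P1=25, P2=6, P3=8, P4=8, P5=14, P6=8
Total turnaround = 25 + 6 + 8 + 8 + 14 + 8 = 69

69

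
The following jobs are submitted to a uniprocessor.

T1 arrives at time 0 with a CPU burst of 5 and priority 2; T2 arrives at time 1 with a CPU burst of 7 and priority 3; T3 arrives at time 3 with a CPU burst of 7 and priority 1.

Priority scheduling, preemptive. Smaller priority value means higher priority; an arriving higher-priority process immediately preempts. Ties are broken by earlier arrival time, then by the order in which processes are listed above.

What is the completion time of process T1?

12

Timeline: | T1 0-3 | T3 3-10 | T1 10-12 | T2 12-19 |
Completion: T1=12  T2=19  T3=10
Turnaround (C−A): T1=12  T2=18  T3=7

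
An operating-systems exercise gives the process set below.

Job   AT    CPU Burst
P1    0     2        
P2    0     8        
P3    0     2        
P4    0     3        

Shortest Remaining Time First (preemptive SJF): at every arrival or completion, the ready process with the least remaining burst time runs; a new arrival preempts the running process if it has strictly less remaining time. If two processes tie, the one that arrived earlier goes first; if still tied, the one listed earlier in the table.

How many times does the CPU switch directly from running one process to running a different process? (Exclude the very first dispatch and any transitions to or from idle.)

Schedule: | P1 0-2 | P3 2-4 | P4 4-7 | P2 7-15 |
Completion: P1=2  P2=15  P3=4  P4=7
Turnaround (C−A): P1=2  P2=15  P3=4  P4=7

3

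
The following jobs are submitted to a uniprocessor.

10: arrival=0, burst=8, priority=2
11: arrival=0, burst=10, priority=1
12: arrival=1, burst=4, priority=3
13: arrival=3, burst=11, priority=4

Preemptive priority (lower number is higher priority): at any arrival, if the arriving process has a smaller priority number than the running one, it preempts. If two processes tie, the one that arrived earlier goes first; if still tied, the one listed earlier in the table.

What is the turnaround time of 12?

Schedule: | 11 0-10 | 10 10-18 | 12 18-22 | 13 22-33 |
Completion: 10=18  11=10  12=22  13=33
Turnaround (C−A): 10=18  11=10  12=21  13=30
Turnaround(12) = completion − arrival = 22 − 1 = 21

21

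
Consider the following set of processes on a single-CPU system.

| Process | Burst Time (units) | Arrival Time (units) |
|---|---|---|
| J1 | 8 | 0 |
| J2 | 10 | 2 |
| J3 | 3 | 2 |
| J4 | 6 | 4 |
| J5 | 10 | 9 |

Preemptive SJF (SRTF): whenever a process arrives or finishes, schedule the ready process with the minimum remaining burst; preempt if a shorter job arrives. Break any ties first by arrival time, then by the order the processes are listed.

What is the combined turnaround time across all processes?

Timeline: | J1 0-2 | J3 2-5 | J1 5-11 | J4 11-17 | J2 17-27 | J5 27-37 |
Completion: J1=11  J2=27  J3=5  J4=17  J5=37
Turnaround (C−A): J1=11  J2=25  J3=3  J4=13  J5=28
Turnaround = completion − arrival: J1=11, J2=25, J3=3, J4=13, J5=28
Total turnaround = 11 + 25 + 3 + 13 + 28 = 80

80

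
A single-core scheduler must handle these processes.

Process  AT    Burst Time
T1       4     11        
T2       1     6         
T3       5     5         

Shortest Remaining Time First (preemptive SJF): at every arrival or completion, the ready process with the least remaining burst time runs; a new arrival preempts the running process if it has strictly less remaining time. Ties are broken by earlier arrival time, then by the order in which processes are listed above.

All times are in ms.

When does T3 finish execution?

12

Schedule: | idle 0-1 | T2 1-7 | T3 7-12 | T1 12-23 |
Completion: T1=23  T2=7  T3=12
Turnaround (C−A): T1=19  T2=6  T3=7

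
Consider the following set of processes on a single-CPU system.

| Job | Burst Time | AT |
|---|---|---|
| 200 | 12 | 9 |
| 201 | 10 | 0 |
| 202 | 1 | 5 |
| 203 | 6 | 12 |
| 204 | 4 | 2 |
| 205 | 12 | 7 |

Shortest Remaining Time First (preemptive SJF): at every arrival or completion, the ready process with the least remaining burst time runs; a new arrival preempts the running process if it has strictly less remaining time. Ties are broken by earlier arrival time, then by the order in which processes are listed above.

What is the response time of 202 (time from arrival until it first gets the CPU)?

Timeline: | 201 0-2 | 204 2-6 | 202 6-7 | 201 7-15 | 203 15-21 | 205 21-33 | 200 33-45 |
Completion: 200=45  201=15  202=7  203=21  204=6  205=33
Turnaround (C−A): 200=36  201=15  202=2  203=9  204=4  205=26
Response(202) = first start − arrival = 6 − 5 = 1

1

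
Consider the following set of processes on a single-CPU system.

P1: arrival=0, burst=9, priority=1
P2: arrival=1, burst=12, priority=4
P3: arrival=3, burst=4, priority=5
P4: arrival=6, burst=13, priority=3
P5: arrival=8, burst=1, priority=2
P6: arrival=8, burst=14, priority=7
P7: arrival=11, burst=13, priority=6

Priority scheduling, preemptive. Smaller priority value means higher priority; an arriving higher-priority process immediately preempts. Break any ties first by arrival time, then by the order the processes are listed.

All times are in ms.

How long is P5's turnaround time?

Schedule: | P1 0-9 | P5 9-10 | P4 10-23 | P2 23-35 | P3 35-39 | P7 39-52 | P6 52-66 |
Completion: P1=9  P2=35  P3=39  P4=23  P5=10  P6=66  P7=52
Turnaround (C−A): P1=9  P2=34  P3=36  P4=17  P5=2  P6=58  P7=41
Turnaround(P5) = completion − arrival = 10 − 8 = 2

2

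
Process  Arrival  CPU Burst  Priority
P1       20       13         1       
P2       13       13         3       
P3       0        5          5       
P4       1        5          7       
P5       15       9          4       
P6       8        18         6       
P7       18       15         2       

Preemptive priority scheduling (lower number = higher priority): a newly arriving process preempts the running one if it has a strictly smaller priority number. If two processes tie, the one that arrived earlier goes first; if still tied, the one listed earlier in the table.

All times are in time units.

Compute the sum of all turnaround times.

280

Gantt: | P3 0-5 | P4 5-8 | P6 8-13 | P2 13-18 | P7 18-20 | P1 20-33 | P7 33-46 | P2 46-54 | P5 54-63 | P6 63-76 | P4 76-78 |
Completion: P1=33  P2=54  P3=5  P4=78  P5=63  P6=76  P7=46
Turnaround (C−A): P1=13  P2=41  P3=5  P4=77  P5=48  P6=68  P7=28
Turnaround = completion − arrival: P1=13, P2=41, P3=5, P4=77, P5=48, P6=68, P7=28
Total turnaround = 13 + 41 + 5 + 77 + 48 + 68 + 28 = 280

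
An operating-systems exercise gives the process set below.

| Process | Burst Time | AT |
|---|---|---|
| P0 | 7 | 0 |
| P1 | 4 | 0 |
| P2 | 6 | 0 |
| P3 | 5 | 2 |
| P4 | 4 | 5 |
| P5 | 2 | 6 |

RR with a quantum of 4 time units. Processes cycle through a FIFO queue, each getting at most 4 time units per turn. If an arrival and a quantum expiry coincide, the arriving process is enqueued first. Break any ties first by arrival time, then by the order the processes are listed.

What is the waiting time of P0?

Timeline: | P0 0-4 | P1 4-8 | P2 8-12 | P3 12-16 | P0 16-19 | P4 19-23 | P5 23-25 | P2 25-27 | P3 27-28 |
Completion: P0=19  P1=8  P2=27  P3=28  P4=23  P5=25
Turnaround (C−A): P0=19  P1=8  P2=27  P3=26  P4=18  P5=19
Waiting(P0) = turnaround − burst = 19 − 7 = 12

12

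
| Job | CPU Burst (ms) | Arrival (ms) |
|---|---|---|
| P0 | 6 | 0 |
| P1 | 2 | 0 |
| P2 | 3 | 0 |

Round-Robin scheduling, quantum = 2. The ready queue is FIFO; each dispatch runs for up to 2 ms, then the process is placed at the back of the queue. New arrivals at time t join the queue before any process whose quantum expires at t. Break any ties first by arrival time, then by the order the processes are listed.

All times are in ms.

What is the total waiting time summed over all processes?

Timeline: | P0 0-2 | P1 2-4 | P2 4-6 | P0 6-8 | P2 8-9 | P0 9-11 |
Completion: P0=11  P1=4  P2=9
Turnaround (C−A): P0=11  P1=4  P2=9
Waiting = turnaround − burst: P0=5, P1=2, P2=6
Total waiting = 5 + 2 + 6 = 13

13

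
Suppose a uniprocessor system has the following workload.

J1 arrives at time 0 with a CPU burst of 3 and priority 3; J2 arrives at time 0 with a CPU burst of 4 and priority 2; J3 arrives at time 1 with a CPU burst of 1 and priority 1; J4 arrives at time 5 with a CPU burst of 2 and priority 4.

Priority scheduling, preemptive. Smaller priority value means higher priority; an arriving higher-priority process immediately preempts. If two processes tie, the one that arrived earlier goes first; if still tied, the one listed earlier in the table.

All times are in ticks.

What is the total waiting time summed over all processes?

Timeline: | J2 0-1 | J3 1-2 | J2 2-5 | J1 5-8 | J4 8-10 |
Completion: J1=8  J2=5  J3=2  J4=10
Turnaround (C−A): J1=8  J2=5  J3=1  J4=5
Waiting = turnaround − burst: J1=5, J2=1, J3=0, J4=3
Total waiting = 5 + 1 + 0 + 3 = 9

9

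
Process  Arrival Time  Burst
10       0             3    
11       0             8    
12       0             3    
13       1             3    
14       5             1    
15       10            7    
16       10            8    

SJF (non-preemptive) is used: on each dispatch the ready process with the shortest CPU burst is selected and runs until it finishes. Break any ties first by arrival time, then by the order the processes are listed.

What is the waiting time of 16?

Timeline: | 10 0-3 | 12 3-6 | 14 6-7 | 13 7-10 | 15 10-17 | 11 17-25 | 16 25-33 |
Completion: 10=3  11=25  12=6  13=10  14=7  15=17  16=33
Waiting(16) = turnaround − burst = 23 − 8 = 15

15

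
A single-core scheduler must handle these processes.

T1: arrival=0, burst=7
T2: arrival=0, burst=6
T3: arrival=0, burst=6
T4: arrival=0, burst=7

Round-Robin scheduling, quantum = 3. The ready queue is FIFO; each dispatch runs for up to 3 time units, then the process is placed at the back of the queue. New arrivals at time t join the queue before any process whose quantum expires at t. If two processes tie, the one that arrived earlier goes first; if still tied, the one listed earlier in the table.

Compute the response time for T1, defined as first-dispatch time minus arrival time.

0

Schedule: | T1 0-3 | T2 3-6 | T3 6-9 | T4 9-12 | T1 12-15 | T2 15-18 | T3 18-21 | T4 21-24 | T1 24-25 | T4 25-26 |
Completion: T1=25  T2=18  T3=21  T4=26
Response(T1) = first start − arrival = 0 − 0 = 0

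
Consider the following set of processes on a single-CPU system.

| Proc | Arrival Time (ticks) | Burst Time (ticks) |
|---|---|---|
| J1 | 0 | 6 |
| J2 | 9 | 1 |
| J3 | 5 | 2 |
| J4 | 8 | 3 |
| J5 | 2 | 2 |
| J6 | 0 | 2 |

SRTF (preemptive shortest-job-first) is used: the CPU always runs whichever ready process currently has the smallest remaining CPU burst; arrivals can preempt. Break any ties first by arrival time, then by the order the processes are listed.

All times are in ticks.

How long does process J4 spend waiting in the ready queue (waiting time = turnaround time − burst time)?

Schedule: | J6 0-2 | J5 2-4 | J1 4-5 | J3 5-7 | J1 7-8 | J4 8-9 | J2 9-10 | J4 10-12 | J1 12-16 |
Completion: J1=16  J2=10  J3=7  J4=12  J5=4  J6=2
Waiting(J4) = turnaround − burst = 4 − 3 = 1

1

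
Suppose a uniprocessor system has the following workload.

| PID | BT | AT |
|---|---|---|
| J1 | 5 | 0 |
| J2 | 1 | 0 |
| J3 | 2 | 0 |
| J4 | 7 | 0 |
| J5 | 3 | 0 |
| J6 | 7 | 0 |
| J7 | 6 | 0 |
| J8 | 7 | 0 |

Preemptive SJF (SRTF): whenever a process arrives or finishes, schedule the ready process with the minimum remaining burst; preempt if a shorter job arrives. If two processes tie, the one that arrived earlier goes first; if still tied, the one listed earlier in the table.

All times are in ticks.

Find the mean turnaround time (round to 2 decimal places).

16.38

Gantt: | J2 0-1 | J3 1-3 | J5 3-6 | J1 6-11 | J7 11-17 | J4 17-24 | J6 24-31 | J8 31-38 |
Completion: J1=11  J2=1  J3=3  J4=24  J5=6  J6=31  J7=17  J8=38
Turnaround (C−A): J1=11  J2=1  J3=3  J4=24  J5=6  J6=31  J7=17  J8=38
Turnaround times: J1=11, J2=1, J3=3, J4=24, J5=6, J6=31, J7=17, J8=38
Average turnaround = (11+1+3+24+6+31+17+38) / 8 = 131/8 = 16.38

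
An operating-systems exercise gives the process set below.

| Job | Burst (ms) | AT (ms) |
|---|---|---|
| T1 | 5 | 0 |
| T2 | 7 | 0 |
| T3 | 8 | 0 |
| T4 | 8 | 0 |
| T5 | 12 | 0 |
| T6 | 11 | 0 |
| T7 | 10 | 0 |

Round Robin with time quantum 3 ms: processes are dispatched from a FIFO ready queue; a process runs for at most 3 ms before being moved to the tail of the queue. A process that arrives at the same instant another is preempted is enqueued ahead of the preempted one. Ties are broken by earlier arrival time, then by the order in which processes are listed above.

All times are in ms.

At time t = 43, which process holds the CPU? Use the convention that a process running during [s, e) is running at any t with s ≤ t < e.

T3

Schedule: | T1 0-3 | T2 3-6 | T3 6-9 | T4 9-12 | T5 12-15 | T6 15-18 | T7 18-21 | T1 21-23 | T2 23-26 | T3 26-29 | T4 29-32 | T5 32-35 | T6 35-38 | T7 38-41 | T2 41-42 | T3 42-44 | T4 44-46 | T5 46-49 | T6 49-52 | T7 52-55 | T5 55-58 | T6 58-60 | T7 60-61 |
Completion: T1=23  T2=42  T3=44  T4=46  T5=58  T6=60  T7=61
Turnaround (C−A): T1=23  T2=42  T3=44  T4=46  T5=58  T6=60  T7=61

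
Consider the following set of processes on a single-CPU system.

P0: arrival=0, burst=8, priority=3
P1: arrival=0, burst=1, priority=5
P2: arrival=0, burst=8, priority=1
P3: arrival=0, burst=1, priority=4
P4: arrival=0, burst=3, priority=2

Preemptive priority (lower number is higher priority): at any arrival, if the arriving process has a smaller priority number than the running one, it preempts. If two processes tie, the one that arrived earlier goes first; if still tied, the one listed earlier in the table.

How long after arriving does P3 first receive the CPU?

Timeline: | P2 0-8 | P4 8-11 | P0 11-19 | P3 19-20 | P1 20-21 |
Completion: P0=19  P1=21  P2=8  P3=20  P4=11
Turnaround (C−A): P0=19  P1=21  P2=8  P3=20  P4=11
Response(P3) = first start − arrival = 19 − 0 = 19

19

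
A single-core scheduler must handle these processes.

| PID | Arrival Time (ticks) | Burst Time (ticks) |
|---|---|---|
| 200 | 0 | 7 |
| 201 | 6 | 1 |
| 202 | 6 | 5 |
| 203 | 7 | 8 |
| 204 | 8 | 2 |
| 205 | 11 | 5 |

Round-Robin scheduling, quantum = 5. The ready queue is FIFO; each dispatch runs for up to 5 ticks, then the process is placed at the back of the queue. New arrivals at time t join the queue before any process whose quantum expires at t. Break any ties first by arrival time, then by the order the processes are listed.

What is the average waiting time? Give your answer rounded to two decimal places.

Schedule: | 200 0-7 | 201 7-8 | 202 8-13 | 203 13-18 | 204 18-20 | 205 20-25 | 203 25-28 |
Completion: 200=7  201=8  202=13  203=28  204=20  205=25
Waiting times: 200=0, 201=1, 202=2, 203=13, 204=10, 205=9
Average waiting = (0+1+2+13+10+9) / 6 = 35/6 = 5.83

5.83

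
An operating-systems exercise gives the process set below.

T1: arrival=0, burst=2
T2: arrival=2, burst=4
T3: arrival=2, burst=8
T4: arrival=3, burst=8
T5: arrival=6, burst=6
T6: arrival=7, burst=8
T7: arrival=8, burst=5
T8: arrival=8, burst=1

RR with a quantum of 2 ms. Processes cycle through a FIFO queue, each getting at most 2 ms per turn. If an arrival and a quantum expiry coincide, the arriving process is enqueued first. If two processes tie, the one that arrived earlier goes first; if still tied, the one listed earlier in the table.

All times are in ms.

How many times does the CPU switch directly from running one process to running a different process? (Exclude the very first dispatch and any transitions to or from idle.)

21

Gantt: | T1 0-2 | T2 2-4 | T3 4-6 | T4 6-8 | T2 8-10 | T5 10-12 | T3 12-14 | T6 14-16 | T7 16-18 | T8 18-19 | T4 19-21 | T5 21-23 | T3 23-25 | T6 25-27 | T7 27-29 | T4 29-31 | T5 31-33 | T3 33-35 | T6 35-37 | T7 37-38 | T4 38-40 | T6 40-42 |
Completion: T1=2  T2=10  T3=35  T4=40  T5=33  T6=42  T7=38  T8=19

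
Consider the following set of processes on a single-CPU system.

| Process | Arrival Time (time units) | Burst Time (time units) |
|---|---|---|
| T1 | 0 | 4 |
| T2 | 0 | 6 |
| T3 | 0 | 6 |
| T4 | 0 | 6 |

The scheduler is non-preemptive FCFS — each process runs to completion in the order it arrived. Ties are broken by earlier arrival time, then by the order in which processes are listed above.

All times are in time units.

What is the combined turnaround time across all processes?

52

Timeline: | T1 0-4 | T2 4-10 | T3 10-16 | T4 16-22 |
Completion: T1=4  T2=10  T3=16  T4=22
Turnaround (C−A): T1=4  T2=10  T3=16  T4=22
Turnaround = completion − arrival: T1=4, T2=10, T3=16, T4=22
Total turnaround = 4 + 10 + 16 + 22 = 52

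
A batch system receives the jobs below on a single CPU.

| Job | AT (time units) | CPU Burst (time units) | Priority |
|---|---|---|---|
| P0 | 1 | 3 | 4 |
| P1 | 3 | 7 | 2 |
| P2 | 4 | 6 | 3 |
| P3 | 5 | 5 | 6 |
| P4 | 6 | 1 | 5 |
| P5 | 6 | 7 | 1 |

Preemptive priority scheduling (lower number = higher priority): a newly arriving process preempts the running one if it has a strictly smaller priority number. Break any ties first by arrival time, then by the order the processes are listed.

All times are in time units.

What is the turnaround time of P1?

14

Timeline: | idle 0-1 | P0 1-3 | P1 3-6 | P5 6-13 | P1 13-17 | P2 17-23 | P0 23-24 | P4 24-25 | P3 25-30 |
Completion: P0=24  P1=17  P2=23  P3=30  P4=25  P5=13
Turnaround (C−A): P0=23  P1=14  P2=19  P3=25  P4=19  P5=7
Turnaround(P1) = completion − arrival = 17 − 3 = 14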